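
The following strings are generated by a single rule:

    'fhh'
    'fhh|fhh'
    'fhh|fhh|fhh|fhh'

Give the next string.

fhh|fhh|fhh|fhh|fhh|fhh|fhh|fhh

Each string is two copies of the previous one joined by '|'.
So the next term is two copies of fhh|fhh|fhh|fhh with '|' between the halves.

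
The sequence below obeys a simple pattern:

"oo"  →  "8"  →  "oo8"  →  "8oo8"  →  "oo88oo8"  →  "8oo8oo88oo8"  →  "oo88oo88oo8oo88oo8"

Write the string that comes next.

8oo8oo88oo8oo88oo88oo8oo88oo8

Each term (from the third on) is the two preceding terms concatenated in order: term 3 = oo·8 = oo8.
The next term joins 8oo8oo88oo8 and oo88oo88oo8oo88oo8.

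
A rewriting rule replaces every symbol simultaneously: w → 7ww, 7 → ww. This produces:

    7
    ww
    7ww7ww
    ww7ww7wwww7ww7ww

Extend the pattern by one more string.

7ww7wwww7ww7wwww7ww7ww7ww7wwww7ww7wwww7ww7ww

Replace each of the 16 characters of ww7ww7wwww7ww7ww in place — 7ww 7ww ww 7ww 7ww ww 7ww 7ww 7ww 7ww ww 7ww 7ww ww 7ww 7ww — and concatenate.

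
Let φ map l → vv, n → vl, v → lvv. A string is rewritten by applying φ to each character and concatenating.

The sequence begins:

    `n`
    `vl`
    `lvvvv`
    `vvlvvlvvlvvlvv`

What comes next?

Rewriting the 14 symbols of vvlvvlvvlvvlvv one by one yields lvv lvv vv lvv lvv vv lvv lvv vv lvv lvv vv lvv lvv; concatenated:

lvvlvvvvlvvlvvvvlvvlvvvvlvvlvvvvlvvlvv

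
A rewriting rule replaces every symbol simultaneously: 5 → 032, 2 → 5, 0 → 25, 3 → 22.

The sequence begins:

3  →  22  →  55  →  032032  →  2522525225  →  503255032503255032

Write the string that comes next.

Rewriting the 18 symbols of 503255032503255032 one by one yields 032 25 22 5 032 032 25 22 5 032 25 22 5 032 032 25 22 5; concatenated:

03225225032032252250322522503203225225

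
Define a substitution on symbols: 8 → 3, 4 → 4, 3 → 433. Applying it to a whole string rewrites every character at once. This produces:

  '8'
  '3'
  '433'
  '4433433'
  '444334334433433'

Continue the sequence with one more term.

Rewriting the 15 symbols of 444334334433433 one by one yields 4 4 4 433 433 4 433 433 4 4 433 433 4 433 433; concatenated:

4444334334433433444334334433433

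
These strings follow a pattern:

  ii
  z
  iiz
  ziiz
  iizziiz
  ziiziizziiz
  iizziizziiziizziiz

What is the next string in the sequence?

Each term (from the third on) is the two preceding terms concatenated in order: term 3 = ii·z = iiz.
Continuing: ziiziizziiz · iizziizziiziizziiz gives term 8.

ziiziizziiziizziizziiziizziiz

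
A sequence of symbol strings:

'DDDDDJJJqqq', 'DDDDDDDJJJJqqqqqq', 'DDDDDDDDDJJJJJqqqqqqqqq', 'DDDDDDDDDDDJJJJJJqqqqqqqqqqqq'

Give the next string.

Term n consists of 2n+3 D's, followed by n+2 J's, followed by 3n q's (n = 1, 2, …).
At n = 5 the blocks have lengths 13, 7, 15.

DDDDDDDDDDDDDJJJJJJJqqqqqqqqqqqqqqq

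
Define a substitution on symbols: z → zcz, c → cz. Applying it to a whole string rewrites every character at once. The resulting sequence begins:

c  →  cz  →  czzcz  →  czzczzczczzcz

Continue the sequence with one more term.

φ(czzczzczczzcz) expands symbol-by-symbol to cz zcz zcz cz zcz zcz cz zcz cz zcz zcz cz zcz; joining the 13 pieces gives the next term.

czzczzczczzczzczczzczczzczzczczzcz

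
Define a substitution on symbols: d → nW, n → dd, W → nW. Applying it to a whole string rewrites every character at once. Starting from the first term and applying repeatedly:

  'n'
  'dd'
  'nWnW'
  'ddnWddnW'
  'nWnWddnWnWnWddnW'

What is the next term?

φ(nWnWddnWnWnWddnW) expands symbol-by-symbol to dd nW dd nW nW nW dd nW dd nW dd nW nW nW dd nW; joining the 16 pieces gives the next term.

ddnWddnWnWnWddnWddnWddnWnWnWddnW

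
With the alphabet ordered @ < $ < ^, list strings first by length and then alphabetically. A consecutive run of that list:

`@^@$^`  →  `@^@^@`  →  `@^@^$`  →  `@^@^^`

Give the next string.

@^$@@

Treat @^@^^ as a base-3 numeral over the given alphabet and add one, carrying through any trailing ^'s.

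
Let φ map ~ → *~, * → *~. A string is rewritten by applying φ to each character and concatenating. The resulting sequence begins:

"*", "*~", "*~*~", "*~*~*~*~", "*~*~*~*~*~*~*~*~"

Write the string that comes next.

*~*~*~*~*~*~*~*~*~*~*~*~*~*~*~*~

Replace each of the 16 characters of *~*~*~*~*~*~*~*~ in place — *~ *~ *~ *~ *~ *~ *~ *~ *~ *~ *~ *~ *~ *~ *~ *~ — and concatenate.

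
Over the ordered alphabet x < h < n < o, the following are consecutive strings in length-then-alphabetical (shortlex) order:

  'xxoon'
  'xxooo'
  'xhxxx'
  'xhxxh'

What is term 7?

xhxhx

Continuing the enumeration 3 steps past xhxxh: xhxxh → xhxxn → xhxxo → (answer).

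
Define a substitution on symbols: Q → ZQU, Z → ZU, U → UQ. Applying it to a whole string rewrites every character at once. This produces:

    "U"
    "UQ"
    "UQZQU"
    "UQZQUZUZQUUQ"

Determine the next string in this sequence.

UQZQUZUZQUUQZUUQZUZQUUQUQZQU

Expanding UQZQUZUZQUUQ: U→UQ, Q→ZQU, Z→ZU, Q→ZQU, U→UQ, Z→ZU, U→UQ, Z→ZU, Q→ZQU, U→UQ, U→UQ, Q→ZQU. Concatenated: UQ ZQU ZU ZQU UQ ZU UQ ZU ZQU UQ UQ ZQU.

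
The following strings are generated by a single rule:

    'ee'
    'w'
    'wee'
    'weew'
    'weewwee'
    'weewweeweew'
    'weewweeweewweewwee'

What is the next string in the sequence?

From term 3 onward, concatenate the last term with the second-to-last: w·ee = wee, wee·w = weew, …
The next term joins weewweeweewweewwee and weewweeweew.

weewweeweewweewweeweewweeweew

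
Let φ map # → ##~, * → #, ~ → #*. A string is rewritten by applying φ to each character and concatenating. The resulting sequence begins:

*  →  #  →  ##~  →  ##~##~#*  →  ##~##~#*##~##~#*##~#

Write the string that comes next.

##~##~#*##~##~#*##~###~##~#*##~##~#*##~###~##~#*##~

φ(##~##~#*##~##~#*##~#) expands symbol-by-symbol to ##~ ##~ #* ##~ ##~ #* ##~ # ##~ ##~ #* ##~ ##~ #* ##~ # ##~ ##~ #* ##~; joining the 20 pieces gives the next term.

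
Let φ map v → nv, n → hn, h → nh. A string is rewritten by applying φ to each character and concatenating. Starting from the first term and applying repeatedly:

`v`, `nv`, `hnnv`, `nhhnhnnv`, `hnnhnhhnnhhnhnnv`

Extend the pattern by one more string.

nhhnhnnhhnnhnhhnhnnhnhhnnhhnhnnv

Replace each of the 16 characters of hnnhnhhnnhhnhnnv in place — nh hn hn nh hn nh nh hn hn nh nh hn nh hn hn nv — and concatenate.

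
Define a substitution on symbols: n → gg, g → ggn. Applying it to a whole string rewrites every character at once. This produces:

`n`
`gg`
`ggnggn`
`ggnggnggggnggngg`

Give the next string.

ggnggnggggnggnggggnggnggnggnggggnggnggggnggn

Applying the rule to each of the 16 symbols of ggnggnggggnggngg gives the pieces ggn ggn gg ggn ggn gg ggn ggn ggn ggn gg ggn ggn gg ggn ggn, which concatenate to the answer.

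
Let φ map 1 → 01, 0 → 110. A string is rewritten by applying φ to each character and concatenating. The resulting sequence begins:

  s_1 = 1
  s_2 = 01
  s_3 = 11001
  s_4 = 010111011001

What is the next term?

Rewriting each symbol of 010111011001: 0→110, 1→01, 0→110, 1→01, 1→01, 1→01, 0→110, 1→01, 1→01, 0→110, 0→110, 1→01, which concatenates to 110 01 110 01 01 01 110 01 01 110 110 01.

11001110010101110010111011001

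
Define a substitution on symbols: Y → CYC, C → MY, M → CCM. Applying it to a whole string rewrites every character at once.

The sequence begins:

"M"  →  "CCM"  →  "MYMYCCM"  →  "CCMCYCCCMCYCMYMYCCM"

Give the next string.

Rewriting the 19 symbols of CCMCYCCCMCYCMYMYCCM one by one yields MY MY CCM MY CYC MY MY MY CCM MY CYC MY CCM CYC CCM CYC MY MY CCM; concatenated:

MYMYCCMMYCYCMYMYMYCCMMYCYCMYCCMCYCCCMCYCMYMYCCM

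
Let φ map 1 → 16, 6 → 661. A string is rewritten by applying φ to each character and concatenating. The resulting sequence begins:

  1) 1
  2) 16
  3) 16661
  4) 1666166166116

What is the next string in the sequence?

Replace each of the 13 characters of 1666166166116 in place — 16 661 661 661 16 661 661 16 661 661 16 16 661 — and concatenate.

1666166166116661661166616611616661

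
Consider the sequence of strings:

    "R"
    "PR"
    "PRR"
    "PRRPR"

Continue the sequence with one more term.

This is a Fibonacci-style word recurrence s(k) = s(k−1)·s(k−2): e.g. PR·R = PRR.
Continuing: PRRPR · PRR gives term 5.

PRRPRPRR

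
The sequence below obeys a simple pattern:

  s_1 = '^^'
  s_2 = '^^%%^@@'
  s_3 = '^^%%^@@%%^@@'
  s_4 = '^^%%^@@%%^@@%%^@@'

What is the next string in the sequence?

Each term is the previous one with %%^@@ appended.
Applying this once more to ^^%%^@@%%^@@%%^@@:

^^%%^@@%%^@@%%^@@%%^@@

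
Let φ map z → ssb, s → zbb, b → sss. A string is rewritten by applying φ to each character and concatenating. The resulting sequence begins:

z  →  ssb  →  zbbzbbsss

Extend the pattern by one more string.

ssbssssssssbsssssszbbzbbzbb

Rewriting each symbol of zbbzbbsss: z→ssb, b→sss, b→sss, z→ssb, b→sss, b→sss, s→zbb, s→zbb, s→zbb, which concatenates to ssb sss sss ssb sss sss zbb zbb zbb.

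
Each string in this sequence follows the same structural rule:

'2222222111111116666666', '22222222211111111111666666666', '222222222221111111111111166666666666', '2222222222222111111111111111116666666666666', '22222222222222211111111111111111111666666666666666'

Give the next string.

222222222222222221111111111111111111111166666666666666666

Each string has the form 2^{2n+3} 1^{3n+2} 6^{2n+3}, where the shown terms are n = 2, 3, 4, 5, 6.
Setting n = 7 gives 17, 23, 17 characters in each block.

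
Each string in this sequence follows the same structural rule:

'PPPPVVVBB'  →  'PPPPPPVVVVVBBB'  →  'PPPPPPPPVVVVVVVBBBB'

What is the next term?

PPPPPPPPPPVVVVVVVVVBBBBB

Term n consists of 2n P's, followed by 2n-1 V's, followed by n B's, where the shown terms are n = 2, 3, 4.
At n = 5 the blocks have lengths 10, 9, 5.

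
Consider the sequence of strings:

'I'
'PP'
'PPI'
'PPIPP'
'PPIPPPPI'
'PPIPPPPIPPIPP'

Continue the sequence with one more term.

PPIPPPPIPPIPPPPIPPPPI

From term 3 onward, concatenate the last term with the second-to-last: PP·I = PPI, PPI·PP = PPIPP, …
The next term joins PPIPPPPIPPIPP and PPIPPPPI.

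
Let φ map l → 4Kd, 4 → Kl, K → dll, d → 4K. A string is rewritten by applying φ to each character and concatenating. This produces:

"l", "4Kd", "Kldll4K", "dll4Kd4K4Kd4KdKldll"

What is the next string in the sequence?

4K4Kd4KdKldll4KKldllKldll4KKldll4Kdll4Kd4K4Kd4Kd

φ(dll4Kd4K4Kd4KdKldll) expands symbol-by-symbol to 4K 4Kd 4Kd Kl dll 4K Kl dll Kl dll 4K Kl dll 4K dll 4Kd 4K 4Kd 4Kd; joining the 19 pieces gives the next term.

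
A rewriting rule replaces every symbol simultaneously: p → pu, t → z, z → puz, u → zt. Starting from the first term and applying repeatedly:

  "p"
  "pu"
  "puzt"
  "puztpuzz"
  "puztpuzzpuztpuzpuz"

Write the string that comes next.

φ(puztpuzzpuztpuzpuz) expands symbol-by-symbol to pu zt puz z pu zt puz puz pu zt puz z pu zt puz pu zt puz; joining the 18 pieces gives the next term.

puztpuzzpuztpuzpuzpuztpuzzpuztpuzpuztpuz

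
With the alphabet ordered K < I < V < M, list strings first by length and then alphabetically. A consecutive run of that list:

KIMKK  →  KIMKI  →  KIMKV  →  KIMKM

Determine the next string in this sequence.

Find the rightmost character of KIMKM below M, bump it to the next letter, and reset everything to its right to K.

KIMIK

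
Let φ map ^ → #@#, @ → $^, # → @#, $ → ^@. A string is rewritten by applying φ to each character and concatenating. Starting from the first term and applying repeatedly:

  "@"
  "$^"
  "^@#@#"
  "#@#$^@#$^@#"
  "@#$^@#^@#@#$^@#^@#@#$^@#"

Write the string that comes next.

Rewriting the 24 symbols of @#$^@#^@#@#$^@#^@#@#$^@# one by one yields $^ @# ^@ #@# $^ @# #@# $^ @# $^ @# ^@ #@# $^ @# #@# $^ @# $^ @# ^@ #@# $^ @#; concatenated:

$^@#^@#@#$^@##@#$^@#$^@#^@#@#$^@##@#$^@#$^@#^@#@#$^@#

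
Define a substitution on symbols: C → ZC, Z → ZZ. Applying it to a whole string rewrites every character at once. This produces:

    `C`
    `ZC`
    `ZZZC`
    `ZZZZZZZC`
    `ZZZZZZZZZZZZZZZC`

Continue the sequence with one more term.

Rewriting the 16 symbols of ZZZZZZZZZZZZZZZC one by one yields ZZ ZZ ZZ ZZ ZZ ZZ ZZ ZZ ZZ ZZ ZZ ZZ ZZ ZZ ZZ ZC; concatenated:

ZZZZZZZZZZZZZZZZZZZZZZZZZZZZZZZC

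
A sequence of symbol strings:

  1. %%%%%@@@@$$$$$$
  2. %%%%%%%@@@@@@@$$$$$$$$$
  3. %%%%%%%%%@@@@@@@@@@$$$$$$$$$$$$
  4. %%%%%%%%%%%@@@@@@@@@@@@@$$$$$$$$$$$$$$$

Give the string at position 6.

%%%%%%%%%%%%%%%@@@@@@@@@@@@@@@@@@@$$$$$$$$$$$$$$$$$$$$$

Reading off run lengths: % runs 5, 7, 9, 11; @ runs 4, 7, 10, 13; $ runs 6, 9, 12, 15 — each is linear in n (n = 1, 2, …).
At n = 6 the blocks have lengths 15, 19, 21.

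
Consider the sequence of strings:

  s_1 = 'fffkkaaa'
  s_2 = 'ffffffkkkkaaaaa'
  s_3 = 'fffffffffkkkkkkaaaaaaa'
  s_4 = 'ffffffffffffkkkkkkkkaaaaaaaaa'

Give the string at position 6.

Each string has the form f^{3n} k^{2n} a^{2n+1} (n = 1, 2, …).
At n = 6 the blocks have lengths 18, 12, 13.

ffffffffffffffffffkkkkkkkkkkkkaaaaaaaaaaaaa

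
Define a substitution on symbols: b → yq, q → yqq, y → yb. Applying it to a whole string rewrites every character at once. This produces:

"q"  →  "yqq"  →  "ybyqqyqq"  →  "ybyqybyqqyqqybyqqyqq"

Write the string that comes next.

Rewriting the 20 symbols of ybyqybyqqyqqybyqqyqq one by one yields yb yq yb yqq yb yq yb yqq yqq yb yqq yqq yb yq yb yqq yqq yb yqq yqq; concatenated:

ybyqybyqqybyqybyqqyqqybyqqyqqybyqybyqqyqqybyqqyqq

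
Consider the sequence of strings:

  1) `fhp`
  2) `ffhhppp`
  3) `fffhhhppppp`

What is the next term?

Reading off run lengths: f runs 1, 2, 3; h runs 1, 2, 3; p runs 1, 3, 5 — each is linear in n (n = 1, 2, …).
For the next term, n = 4, so the run lengths are 4, 4, 7.

ffffhhhhppppppp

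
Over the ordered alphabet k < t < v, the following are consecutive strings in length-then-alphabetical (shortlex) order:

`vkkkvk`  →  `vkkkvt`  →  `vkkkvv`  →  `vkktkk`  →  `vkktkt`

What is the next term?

Find the rightmost character of vkktkt below v, bump it to the next letter, and reset everything to its right to k.

vkktkv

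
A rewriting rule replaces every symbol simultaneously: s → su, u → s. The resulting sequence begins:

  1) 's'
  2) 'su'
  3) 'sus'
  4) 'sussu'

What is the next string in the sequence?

sussusus

Rewriting each symbol of sussu: s→su, u→s, s→su, s→su, u→s, which concatenates to su s su su s.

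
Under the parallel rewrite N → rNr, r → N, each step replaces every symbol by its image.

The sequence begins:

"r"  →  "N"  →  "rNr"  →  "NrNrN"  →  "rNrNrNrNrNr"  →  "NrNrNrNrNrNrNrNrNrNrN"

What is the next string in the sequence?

φ(NrNrNrNrNrNrNrNrNrNrN) expands symbol-by-symbol to rNr N rNr N rNr N rNr N rNr N rNr N rNr N rNr N rNr N rNr N rNr; joining the 21 pieces gives the next term.

rNrNrNrNrNrNrNrNrNrNrNrNrNrNrNrNrNrNrNrNrNr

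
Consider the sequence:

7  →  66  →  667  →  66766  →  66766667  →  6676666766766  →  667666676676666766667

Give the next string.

This is a Fibonacci-style word recurrence s(k) = s(k−1)·s(k−2): e.g. 66·7 = 667.
Continuing: 667666676676666766667 · 6676666766766 gives term 8.

6676666766766667666676676666766766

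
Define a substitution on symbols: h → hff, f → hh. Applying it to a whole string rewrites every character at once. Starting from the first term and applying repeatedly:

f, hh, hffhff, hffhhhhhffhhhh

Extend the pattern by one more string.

hffhhhhhffhffhffhffhffhhhhhffhffhffhff

Replace each of the 14 characters of hffhhhhhffhhhh in place — hff hh hh hff hff hff hff hff hh hh hff hff hff hff — and concatenate.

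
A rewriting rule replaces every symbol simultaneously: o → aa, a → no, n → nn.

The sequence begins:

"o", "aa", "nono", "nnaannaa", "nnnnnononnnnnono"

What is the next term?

Applying the rule to each of the 16 symbols of nnnnnononnnnnono gives the pieces nn nn nn nn nn aa nn aa nn nn nn nn nn aa nn aa, which concatenate to the answer.

nnnnnnnnnnaannaannnnnnnnnnaannaa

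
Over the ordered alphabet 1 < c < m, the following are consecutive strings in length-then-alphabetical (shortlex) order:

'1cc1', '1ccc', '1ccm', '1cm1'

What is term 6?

Advancing 2 positions from 1cm1 through 1cm1 → 1cmc reaches term 6.

1cmm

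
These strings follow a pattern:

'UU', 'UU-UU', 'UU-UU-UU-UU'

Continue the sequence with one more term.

s(k+1) = s(k)·-·s(k) — each term doubles the last with '-' between the halves.
So the next term is two copies of UU-UU-UU-UU with '-' between the halves.

UU-UU-UU-UU-UU-UU-UU-UU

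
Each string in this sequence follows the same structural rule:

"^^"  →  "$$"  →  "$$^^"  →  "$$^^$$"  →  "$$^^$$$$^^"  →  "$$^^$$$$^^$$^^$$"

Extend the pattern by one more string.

Each term (from the third on) is the previous term followed by the one before it: term 3 = $$·^^ = $$^^.
The next term joins $$^^$$$$^^$$^^$$ and $$^^$$$$^^.

$$^^$$$$^^$$^^$$$$^^$$$$^^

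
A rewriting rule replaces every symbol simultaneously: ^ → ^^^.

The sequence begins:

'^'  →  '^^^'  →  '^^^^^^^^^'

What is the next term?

Apply φ to ^^^^^^^^^ symbol by symbol: ^→^^^, ^→^^^, ^→^^^, ^→^^^, ^→^^^, ^→^^^, ^→^^^, ^→^^^, ^→^^^; joined: ^^^ ^^^ ^^^ ^^^ ^^^ ^^^ ^^^ ^^^ ^^^.

^^^^^^^^^^^^^^^^^^^^^^^^^^^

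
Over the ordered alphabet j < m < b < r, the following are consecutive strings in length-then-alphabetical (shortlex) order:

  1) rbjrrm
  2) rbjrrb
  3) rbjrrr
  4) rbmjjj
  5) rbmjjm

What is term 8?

Advancing 3 positions from rbmjjm through rbmjjm → rbmjjb → rbmjjr reaches term 8.

rbmjmj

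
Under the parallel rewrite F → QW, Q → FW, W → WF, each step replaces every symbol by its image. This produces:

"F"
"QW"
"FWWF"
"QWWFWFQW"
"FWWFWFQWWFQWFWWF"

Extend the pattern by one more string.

QWWFWFQWWFQWFWWFWFQWFWWFQWWFWFQW

Applying the rule to each of the 16 symbols of FWWFWFQWWFQWFWWF gives the pieces QW WF WF QW WF QW FW WF WF QW FW WF QW WF WF QW, which concatenate to the answer.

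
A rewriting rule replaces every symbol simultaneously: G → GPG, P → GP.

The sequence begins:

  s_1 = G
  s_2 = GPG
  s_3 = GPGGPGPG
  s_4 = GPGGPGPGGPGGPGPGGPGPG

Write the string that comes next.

Applying the rule to each of the 21 symbols of GPGGPGPGGPGGPGPGGPGPG gives the pieces GPG GP GPG GPG GP GPG GP GPG GPG GP GPG GPG GP GPG GP GPG GPG GP GPG GP GPG, which concatenate to the answer.

GPGGPGPGGPGGPGPGGPGPGGPGGPGPGGPGGPGPGGPGPGGPGGPGPGGPGPG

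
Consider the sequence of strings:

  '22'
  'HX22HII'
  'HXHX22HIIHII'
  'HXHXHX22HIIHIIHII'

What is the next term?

s(k+1) = HX·s(k)·HII, so each term gains HX as a prefix and HII as a suffix.
Applying this once more to HXHXHX22HIIHIIHII:

HXHXHXHX22HIIHIIHIIHII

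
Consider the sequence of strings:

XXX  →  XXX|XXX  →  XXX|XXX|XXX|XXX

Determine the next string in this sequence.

s(k+1) = s(k)·|·s(k) — each term doubles the last with '|' between the halves.
So the next term is two copies of XXX|XXX|XXX|XXX with '|' between the halves.

XXX|XXX|XXX|XXX|XXX|XXX|XXX|XXX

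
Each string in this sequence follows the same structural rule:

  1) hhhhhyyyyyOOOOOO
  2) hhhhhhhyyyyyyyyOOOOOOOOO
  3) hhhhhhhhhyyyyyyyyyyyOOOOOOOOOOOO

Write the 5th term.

hhhhhhhhhhhhhyyyyyyyyyyyyyyyyyOOOOOOOOOOOOOOOOOO

Term n consists of 2n+1 h's, followed by 3n-1 y's, followed by 3n O's, where the shown terms are n = 2, 3, 4.
Setting n = 6 gives 13, 17, 18 characters in each block.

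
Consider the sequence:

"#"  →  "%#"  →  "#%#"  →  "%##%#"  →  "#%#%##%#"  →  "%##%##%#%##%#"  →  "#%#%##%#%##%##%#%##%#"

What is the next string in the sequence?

%##%##%#%##%##%#%##%#%##%##%#%##%#

This is a Fibonacci-style word recurrence s(k) = s(k−2)·s(k−1): e.g. #·%# = #%#.
So term 8 is %##%##%#%##%#·#%#%##%#%##%##%#%##%#.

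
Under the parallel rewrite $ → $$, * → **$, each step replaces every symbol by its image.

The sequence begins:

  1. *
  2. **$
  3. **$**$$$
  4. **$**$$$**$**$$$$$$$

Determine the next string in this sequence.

φ(**$**$$$**$**$$$$$$$) expands symbol-by-symbol to **$ **$ $$ **$ **$ $$ $$ $$ **$ **$ $$ **$ **$ $$ $$ $$ $$ $$ $$ $$; joining the 20 pieces gives the next term.

**$**$$$**$**$$$$$$$**$**$$$**$**$$$$$$$$$$$$$$$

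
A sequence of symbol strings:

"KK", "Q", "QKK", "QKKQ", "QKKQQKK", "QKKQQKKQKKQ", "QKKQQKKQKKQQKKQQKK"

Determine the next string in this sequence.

QKKQQKKQKKQQKKQQKKQKKQQKKQKKQ

Each term (from the third on) is the previous term followed by the one before it: term 3 = Q·KK = QKK.
The next term joins QKKQQKKQKKQQKKQQKK and QKKQQKKQKKQ.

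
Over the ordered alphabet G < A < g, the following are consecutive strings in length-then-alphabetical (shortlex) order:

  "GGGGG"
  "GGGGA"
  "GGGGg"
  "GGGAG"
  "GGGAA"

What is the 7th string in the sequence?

Continuing the enumeration 2 steps past GGGAA: GGGAA → GGGAg → (answer).

GGGgG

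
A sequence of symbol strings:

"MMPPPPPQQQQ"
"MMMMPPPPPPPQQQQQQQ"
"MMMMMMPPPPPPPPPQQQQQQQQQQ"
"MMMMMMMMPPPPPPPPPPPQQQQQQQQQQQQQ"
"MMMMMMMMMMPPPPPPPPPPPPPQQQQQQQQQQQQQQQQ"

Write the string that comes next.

Each string has the form M^{2n-2} P^{2n+1} Q^{3n-2}, where the shown terms are n = 2, 3, 4, 5, 6.
For the next term, n = 7, so the run lengths are 12, 15, 19.

MMMMMMMMMMMMPPPPPPPPPPPPPPPQQQQQQQQQQQQQQQQQQQ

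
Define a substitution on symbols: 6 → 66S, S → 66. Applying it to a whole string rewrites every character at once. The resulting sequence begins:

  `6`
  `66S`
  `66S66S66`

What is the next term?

66S66S6666S66S6666S66S

Rewriting each symbol of 66S66S66: 6→66S, 6→66S, S→66, 6→66S, 6→66S, S→66, 6→66S, 6→66S, which concatenates to 66S 66S 66 66S 66S 66 66S 66S.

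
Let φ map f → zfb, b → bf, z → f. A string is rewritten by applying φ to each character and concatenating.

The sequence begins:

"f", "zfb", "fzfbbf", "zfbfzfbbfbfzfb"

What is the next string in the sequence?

φ(zfbfzfbbfbfzfb) expands symbol-by-symbol to f zfb bf zfb f zfb bf bf zfb bf zfb f zfb bf; joining the 14 pieces gives the next term.

fzfbbfzfbfzfbbfbfzfbbfzfbfzfbbf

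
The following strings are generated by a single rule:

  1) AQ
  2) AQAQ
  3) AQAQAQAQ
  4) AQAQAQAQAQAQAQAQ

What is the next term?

Each string is two copies of the previous one concatenated.
So the next term is two copies of AQAQAQAQAQAQAQAQ.

AQAQAQAQAQAQAQAQAQAQAQAQAQAQAQAQ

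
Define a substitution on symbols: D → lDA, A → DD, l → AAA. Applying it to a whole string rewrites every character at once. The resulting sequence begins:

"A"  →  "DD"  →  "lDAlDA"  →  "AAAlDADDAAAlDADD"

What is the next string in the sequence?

Applying the rule to each of the 16 symbols of AAAlDADDAAAlDADD gives the pieces DD DD DD AAA lDA DD lDA lDA DD DD DD AAA lDA DD lDA lDA, which concatenate to the answer.

DDDDDDAAAlDADDlDAlDADDDDDDAAAlDADDlDAlDA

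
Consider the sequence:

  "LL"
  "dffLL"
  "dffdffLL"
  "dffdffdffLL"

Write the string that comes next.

Every step adds dff at the front: s(k+1) = dff·s(k).
One more step from dffdffdffLL gives the answer.

dffdffdffdffLL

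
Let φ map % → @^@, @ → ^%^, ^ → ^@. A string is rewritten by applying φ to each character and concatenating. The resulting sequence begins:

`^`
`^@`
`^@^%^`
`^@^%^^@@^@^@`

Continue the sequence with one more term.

^@^%^^@@^@^@^@^%^^%^^@^%^^@^%^

Rewriting each symbol of ^@^%^^@@^@^@: ^→^@, @→^%^, ^→^@, %→@^@, ^→^@, ^→^@, @→^%^, @→^%^, ^→^@, @→^%^, ^→^@, @→^%^, which concatenates to ^@ ^%^ ^@ @^@ ^@ ^@ ^%^ ^%^ ^@ ^%^ ^@ ^%^.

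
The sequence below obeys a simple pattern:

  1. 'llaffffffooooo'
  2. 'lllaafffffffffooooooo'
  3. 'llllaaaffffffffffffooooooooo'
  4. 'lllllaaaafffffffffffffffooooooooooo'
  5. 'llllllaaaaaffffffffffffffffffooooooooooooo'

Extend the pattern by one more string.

lllllllaaaaaafffffffffffffffffffffooooooooooooooo

Term n consists of n l's, followed by n-1 a's, followed by 3n f's, followed by 2n+1 o's, where the shown terms are n = 2, 3, 4, 5, 6.
At n = 7 the blocks have lengths 7, 6, 21, 15.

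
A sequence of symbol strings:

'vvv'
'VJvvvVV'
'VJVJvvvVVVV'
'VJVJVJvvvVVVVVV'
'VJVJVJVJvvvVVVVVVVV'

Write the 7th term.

VJVJVJVJVJVJvvvVVVVVVVVVVVV

Every step adds VJ to the front and VV to the end of the previous string.
From VJVJVJVJvvvVVVVVVVV, 2 further steps: VJVJVJVJvvvVVVVVVVV → VJVJVJVJVJvvvVVVVVVVVVV → (answer).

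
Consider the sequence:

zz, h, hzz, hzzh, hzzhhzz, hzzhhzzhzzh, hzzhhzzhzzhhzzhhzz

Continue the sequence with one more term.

This is a Fibonacci-style word recurrence s(k) = s(k−1)·s(k−2): e.g. h·zz = hzz.
So term 8 is hzzhhzzhzzhhzzhhzz·hzzhhzzhzzh.

hzzhhzzhzzhhzzhhzzhzzhhzzhzzh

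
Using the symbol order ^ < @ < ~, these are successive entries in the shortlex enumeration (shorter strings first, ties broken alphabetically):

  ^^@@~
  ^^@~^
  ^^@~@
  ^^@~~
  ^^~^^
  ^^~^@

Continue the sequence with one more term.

Find the rightmost character of ^^~^@ below ~, bump it to the next letter, and reset everything to its right to ^.

^^~^~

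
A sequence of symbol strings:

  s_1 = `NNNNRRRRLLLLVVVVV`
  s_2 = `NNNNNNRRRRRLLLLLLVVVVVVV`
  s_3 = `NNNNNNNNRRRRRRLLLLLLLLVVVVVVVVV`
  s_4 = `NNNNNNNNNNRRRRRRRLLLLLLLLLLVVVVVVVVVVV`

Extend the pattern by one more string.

NNNNNNNNNNNNRRRRRRRRLLLLLLLLLLLLVVVVVVVVVVVVV

Term n consists of 2n N's, followed by n+2 R's, followed by 2n L's, followed by 2n+1 V's, where the shown terms are n = 2, 3, 4, 5.
For the next term, n = 6, so the run lengths are 12, 8, 12, 13.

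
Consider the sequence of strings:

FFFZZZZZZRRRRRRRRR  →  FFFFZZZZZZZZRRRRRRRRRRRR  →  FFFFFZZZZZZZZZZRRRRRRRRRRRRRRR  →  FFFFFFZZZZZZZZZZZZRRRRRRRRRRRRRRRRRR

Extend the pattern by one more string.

Term n consists of n F's, followed by 2n Z's, followed by 3n R's, where the shown terms are n = 3, 4, 5, 6.
Setting n = 7 gives 7, 14, 21 characters in each block.

FFFFFFFZZZZZZZZZZZZZZRRRRRRRRRRRRRRRRRRRRR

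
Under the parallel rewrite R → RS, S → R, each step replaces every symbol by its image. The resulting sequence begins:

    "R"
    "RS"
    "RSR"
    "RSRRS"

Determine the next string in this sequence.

Apply φ to RSRRS symbol by symbol: R→RS, S→R, R→RS, R→RS, S→R; joined: RS R RS RS R.

RSRRSRSR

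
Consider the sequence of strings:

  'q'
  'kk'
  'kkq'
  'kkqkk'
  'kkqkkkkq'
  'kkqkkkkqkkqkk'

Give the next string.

Each term (from the third on) is the previous term followed by the one before it: term 3 = kk·q = kkq.
So term 7 is kkqkkkkqkkqkk·kkqkkkkq.

kkqkkkkqkkqkkkkqkkkkq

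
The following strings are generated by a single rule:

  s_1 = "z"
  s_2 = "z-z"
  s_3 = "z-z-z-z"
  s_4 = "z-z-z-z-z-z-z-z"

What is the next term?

Each string is two copies of the previous one joined by '-'.
Doubling z-z-z-z-z-z-z-z with '-' between the halves:

z-z-z-z-z-z-z-z-z-z-z-z-z-z-z-z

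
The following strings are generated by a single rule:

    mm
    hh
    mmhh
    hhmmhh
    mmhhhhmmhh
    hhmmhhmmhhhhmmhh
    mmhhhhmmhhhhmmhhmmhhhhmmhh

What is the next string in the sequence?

hhmmhhmmhhhhmmhhmmhhhhmmhhhhmmhhmmhhhhmmhh

Each term (from the third on) is the two preceding terms concatenated in order: term 3 = mm·hh = mmhh.
The next term joins hhmmhhmmhhhhmmhh and mmhhhhmmhhhhmmhhmmhhhhmmhh.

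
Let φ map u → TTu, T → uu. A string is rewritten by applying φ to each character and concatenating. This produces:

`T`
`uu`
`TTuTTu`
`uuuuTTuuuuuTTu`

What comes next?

Rewriting the 14 symbols of uuuuTTuuuuuTTu one by one yields TTu TTu TTu TTu uu uu TTu TTu TTu TTu TTu uu uu TTu; concatenated:

TTuTTuTTuTTuuuuuTTuTTuTTuTTuTTuuuuuTTu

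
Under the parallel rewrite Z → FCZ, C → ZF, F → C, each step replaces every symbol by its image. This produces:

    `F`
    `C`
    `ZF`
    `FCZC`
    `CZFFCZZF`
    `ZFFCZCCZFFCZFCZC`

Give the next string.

Rewriting the 16 symbols of ZFFCZCCZFFCZFCZC one by one yields FCZ C C ZF FCZ ZF ZF FCZ C C ZF FCZ C ZF FCZ ZF; concatenated:

FCZCCZFFCZZFZFFCZCCZFFCZCZFFCZZF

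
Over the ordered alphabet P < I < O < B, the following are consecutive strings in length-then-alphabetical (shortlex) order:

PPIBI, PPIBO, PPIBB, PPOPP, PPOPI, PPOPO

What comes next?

PPOPB

Find the rightmost character of PPOPO below B, bump it to the next letter, and reset everything to its right to P.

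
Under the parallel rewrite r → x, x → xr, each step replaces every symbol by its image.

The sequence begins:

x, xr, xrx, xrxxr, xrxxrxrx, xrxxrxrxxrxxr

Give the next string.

xrxxrxrxxrxxrxrxxrxrx

Replace each of the 13 characters of xrxxrxrxxrxxr in place — xr x xr xr x xr x xr xr x xr xr x — and concatenate.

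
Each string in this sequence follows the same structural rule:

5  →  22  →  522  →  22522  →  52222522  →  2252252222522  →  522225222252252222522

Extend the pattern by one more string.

2252252222522522225222252252222522

Each term (from the third on) is the two preceding terms concatenated in order: term 3 = 5·22 = 522.
The next term joins 2252252222522 and 522225222252252222522.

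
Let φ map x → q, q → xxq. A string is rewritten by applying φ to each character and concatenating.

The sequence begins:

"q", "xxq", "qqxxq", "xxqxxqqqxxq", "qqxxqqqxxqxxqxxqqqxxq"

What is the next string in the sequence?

Rewriting the 21 symbols of qqxxqqqxxqxxqxxqqqxxq one by one yields xxq xxq q q xxq xxq xxq q q xxq q q xxq q q xxq xxq xxq q q xxq; concatenated:

xxqxxqqqxxqxxqxxqqqxxqqqxxqqqxxqxxqxxqqqxxq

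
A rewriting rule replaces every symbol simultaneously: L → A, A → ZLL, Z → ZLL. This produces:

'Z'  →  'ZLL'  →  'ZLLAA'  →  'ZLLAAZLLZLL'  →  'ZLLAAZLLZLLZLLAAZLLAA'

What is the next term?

ZLLAAZLLZLLZLLAAZLLAAZLLAAZLLZLLZLLAAZLLZLL

Applying the rule to each of the 21 symbols of ZLLAAZLLZLLZLLAAZLLAA gives the pieces ZLL A A ZLL ZLL ZLL A A ZLL A A ZLL A A ZLL ZLL ZLL A A ZLL ZLL, which concatenate to the answer.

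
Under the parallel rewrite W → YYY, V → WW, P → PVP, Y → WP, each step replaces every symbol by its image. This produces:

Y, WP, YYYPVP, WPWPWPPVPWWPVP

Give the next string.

φ(WPWPWPPVPWWPVP) expands symbol-by-symbol to YYY PVP YYY PVP YYY PVP PVP WW PVP YYY YYY PVP WW PVP; joining the 14 pieces gives the next term.

YYYPVPYYYPVPYYYPVPPVPWWPVPYYYYYYPVPWWPVP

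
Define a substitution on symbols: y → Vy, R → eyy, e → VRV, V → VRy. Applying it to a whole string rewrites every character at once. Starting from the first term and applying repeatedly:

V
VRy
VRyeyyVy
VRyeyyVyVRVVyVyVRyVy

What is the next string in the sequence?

VRyeyyVyVRVVyVyVRyVyVRyeyyVRyVRyVyVRyVyVRyeyyVyVRyVy

Applying the rule to each of the 20 symbols of VRyeyyVyVRVVyVyVRyVy gives the pieces VRy eyy Vy VRV Vy Vy VRy Vy VRy eyy VRy VRy Vy VRy Vy VRy eyy Vy VRy Vy, which concatenate to the answer.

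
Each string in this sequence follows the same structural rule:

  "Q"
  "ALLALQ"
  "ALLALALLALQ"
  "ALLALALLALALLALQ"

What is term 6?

Each term is the previous one with ALLAL prepended.
From ALLALALLALALLALQ, 2 further steps: ALLALALLALALLALQ → ALLALALLALALLALALLALQ → (answer).

ALLALALLALALLALALLALALLALQ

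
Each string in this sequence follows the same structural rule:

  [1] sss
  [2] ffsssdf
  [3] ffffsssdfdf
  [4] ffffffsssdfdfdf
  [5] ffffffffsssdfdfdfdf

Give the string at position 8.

ffffffffffffffsssdfdfdfdfdfdfdf

Every step adds ff to the front and df to the end of the previous string.
From ffffffffsssdfdfdfdf, 3 further steps: ffffffffsssdfdfdfdf → ffffffffffsssdfdfdfdfdf → ffffffffffffsssdfdfdfdfdfdf → (answer).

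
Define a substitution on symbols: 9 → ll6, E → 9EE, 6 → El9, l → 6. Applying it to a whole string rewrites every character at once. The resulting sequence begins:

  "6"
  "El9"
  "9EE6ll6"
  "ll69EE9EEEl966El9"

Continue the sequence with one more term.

Rewriting the 17 symbols of ll69EE9EEEl966El9 one by one yields 6 6 El9 ll6 9EE 9EE ll6 9EE 9EE 9EE 6 ll6 El9 El9 9EE 6 ll6; concatenated:

66El9ll69EE9EEll69EE9EE9EE6ll6El9El99EE6ll6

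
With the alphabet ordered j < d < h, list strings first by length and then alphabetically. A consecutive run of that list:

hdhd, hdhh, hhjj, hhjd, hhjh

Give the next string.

hhdj

The successor of hhjh increments the rightmost position that isn't already h and resets every position after it to j.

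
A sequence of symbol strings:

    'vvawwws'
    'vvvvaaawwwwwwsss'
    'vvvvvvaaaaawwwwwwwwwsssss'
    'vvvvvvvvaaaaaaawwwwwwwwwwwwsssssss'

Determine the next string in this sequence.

vvvvvvvvvvaaaaaaaaawwwwwwwwwwwwwwwsssssssss

The n-th term is 2n v's then 2n-1 a's then 3n w's then 2n-1 s's (n = 1, 2, …).
Setting n = 5 gives 10, 9, 15, 9 characters in each block.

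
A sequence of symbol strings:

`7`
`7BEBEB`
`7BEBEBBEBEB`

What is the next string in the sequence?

Each term is the previous one with BEBEB appended.
Applying this once more to 7BEBEBBEBEB:

7BEBEBBEBEBBEBEB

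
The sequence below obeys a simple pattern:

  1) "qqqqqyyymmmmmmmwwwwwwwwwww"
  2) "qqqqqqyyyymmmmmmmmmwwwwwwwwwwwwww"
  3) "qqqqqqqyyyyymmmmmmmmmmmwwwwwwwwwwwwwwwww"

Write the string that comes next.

Each string has the form q^{n+2} y^{n} m^{2n+1} w^{3n+2}, where the shown terms are n = 3, 4, 5.
At n = 6 the blocks have lengths 8, 6, 13, 20.

qqqqqqqqyyyyyymmmmmmmmmmmmmwwwwwwwwwwwwwwwwwwww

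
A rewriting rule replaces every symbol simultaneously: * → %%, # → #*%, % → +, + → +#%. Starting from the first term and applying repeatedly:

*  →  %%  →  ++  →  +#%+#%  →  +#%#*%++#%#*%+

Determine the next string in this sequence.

φ(+#%#*%++#%#*%+) expands symbol-by-symbol to +#% #*% + #*% %% + +#% +#% #*% + #*% %% + +#%; joining the 14 pieces gives the next term.

+#%#*%+#*%%%++#%+#%#*%+#*%%%++#%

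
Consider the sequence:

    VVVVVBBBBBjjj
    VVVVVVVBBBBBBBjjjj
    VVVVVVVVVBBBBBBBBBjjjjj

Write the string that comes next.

Each string has the form V^{2n+1} B^{2n+1} j^{n+1}, where the shown terms are n = 2, 3, 4.
At n = 5 the blocks have lengths 11, 11, 6.

VVVVVVVVVVVBBBBBBBBBBBjjjjjj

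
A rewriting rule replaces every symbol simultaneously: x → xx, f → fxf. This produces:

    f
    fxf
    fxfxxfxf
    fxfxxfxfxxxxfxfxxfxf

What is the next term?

Rewriting the 20 symbols of fxfxxfxfxxxxfxfxxfxf one by one yields fxf xx fxf xx xx fxf xx fxf xx xx xx xx fxf xx fxf xx xx fxf xx fxf; concatenated:

fxfxxfxfxxxxfxfxxfxfxxxxxxxxfxfxxfxfxxxxfxfxxfxf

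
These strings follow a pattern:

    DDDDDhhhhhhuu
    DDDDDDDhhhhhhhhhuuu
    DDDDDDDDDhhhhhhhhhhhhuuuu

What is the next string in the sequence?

DDDDDDDDDDDhhhhhhhhhhhhhhhuuuuu

The n-th term is 2n+1 D's then 3n h's then n u's, where the shown terms are n = 2, 3, 4.
Setting n = 5 gives 11, 15, 5 characters in each block.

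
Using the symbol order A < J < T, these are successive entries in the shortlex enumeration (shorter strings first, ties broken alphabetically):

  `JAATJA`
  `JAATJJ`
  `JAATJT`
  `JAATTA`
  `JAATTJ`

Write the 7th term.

Advancing 2 positions from JAATTJ through JAATTJ → JAATTT reaches term 7.

JAJAAA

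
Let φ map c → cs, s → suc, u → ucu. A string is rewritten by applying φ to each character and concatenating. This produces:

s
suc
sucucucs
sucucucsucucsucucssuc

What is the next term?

Rewriting the 21 symbols of sucucucsucucsucucssuc one by one yields suc ucu cs ucu cs ucu cs suc ucu cs ucu cs suc ucu cs ucu cs suc suc ucu cs; concatenated:

sucucucsucucsucucssucucucsucucssucucucsucucssucsucucucs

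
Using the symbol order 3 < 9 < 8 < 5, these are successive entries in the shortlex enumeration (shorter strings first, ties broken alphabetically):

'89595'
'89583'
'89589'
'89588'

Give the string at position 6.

Advancing 2 positions from 89588 through 89588 → 89585 reaches term 6.

89553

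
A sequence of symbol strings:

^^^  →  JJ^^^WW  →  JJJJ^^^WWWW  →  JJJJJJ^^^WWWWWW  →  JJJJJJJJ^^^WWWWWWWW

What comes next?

Every step adds JJ to the front and WW to the end of the previous string.
One more step from JJJJJJJJ^^^WWWWWWWW gives the answer.

JJJJJJJJJJ^^^WWWWWWWWWW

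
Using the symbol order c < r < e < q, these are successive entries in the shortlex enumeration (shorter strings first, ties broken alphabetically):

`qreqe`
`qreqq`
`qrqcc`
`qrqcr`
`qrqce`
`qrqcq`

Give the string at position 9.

qrqre

Continuing the enumeration 3 steps past qrqcq: qrqcq → qrqrc → qrqrr → (answer).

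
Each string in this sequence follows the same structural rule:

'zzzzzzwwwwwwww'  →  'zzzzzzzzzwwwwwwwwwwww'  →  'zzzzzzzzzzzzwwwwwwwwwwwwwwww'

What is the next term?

Reading off run lengths: z runs 6, 9, 12; w runs 8, 12, 16 — each is linear in n, where the shown terms are n = 2, 3, 4.
For the next term, n = 5, so the run lengths are 15, 20.

zzzzzzzzzzzzzzzwwwwwwwwwwwwwwwwwwww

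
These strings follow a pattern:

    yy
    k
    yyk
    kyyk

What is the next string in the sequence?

yykkyyk

This is a Fibonacci-style word recurrence s(k) = s(k−2)·s(k−1): e.g. yy·k = yyk.
So term 5 is yyk·kyyk.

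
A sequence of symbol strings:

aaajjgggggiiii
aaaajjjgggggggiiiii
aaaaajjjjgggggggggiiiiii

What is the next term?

aaaaaajjjjjgggggggggggiiiiiii

The n-th term is n+1 a's then n j's then 2n+1 g's then n+2 i's, where the shown terms are n = 2, 3, 4.
Setting n = 5 gives 6, 5, 11, 7 characters in each block.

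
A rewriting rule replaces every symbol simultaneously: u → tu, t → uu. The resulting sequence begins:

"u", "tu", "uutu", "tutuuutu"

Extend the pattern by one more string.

uutuuutututuuutu

Rewriting each symbol of tutuuutu: t→uu, u→tu, t→uu, u→tu, u→tu, u→tu, t→uu, u→tu, which concatenates to uu tu uu tu tu tu uu tu.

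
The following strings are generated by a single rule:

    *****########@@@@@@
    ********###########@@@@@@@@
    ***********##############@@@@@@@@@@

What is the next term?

Each string has the form *^{3n-1} #^{3n+2} @^{2n+2}, where the shown terms are n = 2, 3, 4.
Setting n = 5 gives 14, 17, 12 characters in each block.

**************#################@@@@@@@@@@@@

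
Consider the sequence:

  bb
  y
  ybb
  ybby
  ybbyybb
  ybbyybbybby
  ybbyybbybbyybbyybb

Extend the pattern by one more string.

ybbyybbybbyybbyybbybbyybbybby

From term 3 onward, concatenate the last term with the second-to-last: y·bb = ybb, ybb·y = ybby, …
The next term joins ybbyybbybbyybbyybb and ybbyybbybby.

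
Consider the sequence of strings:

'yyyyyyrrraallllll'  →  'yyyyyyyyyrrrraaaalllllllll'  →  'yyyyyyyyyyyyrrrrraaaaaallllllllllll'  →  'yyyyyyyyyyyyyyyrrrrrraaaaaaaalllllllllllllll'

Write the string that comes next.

yyyyyyyyyyyyyyyyyyrrrrrrraaaaaaaaaallllllllllllllllll

Each string has the form y^{3n+3} r^{n+2} a^{2n} l^{3n+3} (n = 1, 2, …).
At n = 5 the blocks have lengths 18, 7, 10, 18.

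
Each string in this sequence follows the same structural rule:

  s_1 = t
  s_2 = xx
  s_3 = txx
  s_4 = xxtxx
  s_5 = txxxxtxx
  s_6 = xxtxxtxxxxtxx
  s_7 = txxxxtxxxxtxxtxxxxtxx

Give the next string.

xxtxxtxxxxtxxtxxxxtxxxxtxxtxxxxtxx

Each term (from the third on) is the two preceding terms concatenated in order: term 3 = t·xx = txx.
Continuing: xxtxxtxxxxtxx · txxxxtxxxxtxxtxxxxtxx gives term 8.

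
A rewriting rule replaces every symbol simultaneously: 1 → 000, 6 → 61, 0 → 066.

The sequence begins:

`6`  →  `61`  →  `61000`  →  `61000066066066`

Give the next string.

Rewriting the 14 symbols of 61000066066066 one by one yields 61 000 066 066 066 066 61 61 066 61 61 066 61 61; concatenated:

61000066066066066616106661610666161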